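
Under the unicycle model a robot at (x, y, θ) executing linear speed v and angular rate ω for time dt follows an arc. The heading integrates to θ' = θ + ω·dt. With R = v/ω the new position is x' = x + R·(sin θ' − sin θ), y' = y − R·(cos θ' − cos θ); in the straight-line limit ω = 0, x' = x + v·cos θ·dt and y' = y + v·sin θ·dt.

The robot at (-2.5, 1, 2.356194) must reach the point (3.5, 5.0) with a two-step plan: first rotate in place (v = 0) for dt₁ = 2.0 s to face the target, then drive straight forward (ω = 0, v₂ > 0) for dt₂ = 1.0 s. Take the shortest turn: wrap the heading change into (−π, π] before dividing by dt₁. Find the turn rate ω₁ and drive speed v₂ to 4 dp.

ω₁ = -0.8841, v₂ = 7.2111

heading to target = atan2(5−1, 3.5−-2.5) = 0.5880
Δθ = wrap(0.5880 − 2.3562) = -1.7682; ω₁ = Δθ/dt₁ = -0.8841
distance = √((3.5−-2.5)² + (5−1)²) = 7.2111; v₂ = distance/dt₂ = 7.2111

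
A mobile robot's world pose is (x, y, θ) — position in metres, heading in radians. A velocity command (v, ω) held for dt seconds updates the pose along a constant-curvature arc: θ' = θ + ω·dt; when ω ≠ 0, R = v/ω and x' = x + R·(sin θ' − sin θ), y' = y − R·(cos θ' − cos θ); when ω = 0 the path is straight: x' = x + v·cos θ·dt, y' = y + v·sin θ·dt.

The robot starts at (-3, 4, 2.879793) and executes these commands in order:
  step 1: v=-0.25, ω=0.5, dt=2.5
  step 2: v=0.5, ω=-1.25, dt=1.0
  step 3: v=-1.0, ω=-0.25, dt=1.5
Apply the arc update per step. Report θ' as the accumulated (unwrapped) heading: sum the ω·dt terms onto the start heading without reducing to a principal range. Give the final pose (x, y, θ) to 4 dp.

(-1.5474, 3.3939, 2.5048)

step 1: θ'=4.1298 (R=-0.5000) → pose (-2.4531, 4.2079, 4.1298)
step 2: θ'=2.8798 (R=-0.4000) → pose (-2.8906, 4.0416, 2.8798)
step 3: θ'=2.5048 (R=4.0000) → pose (-1.5474, 3.3939, 2.5048)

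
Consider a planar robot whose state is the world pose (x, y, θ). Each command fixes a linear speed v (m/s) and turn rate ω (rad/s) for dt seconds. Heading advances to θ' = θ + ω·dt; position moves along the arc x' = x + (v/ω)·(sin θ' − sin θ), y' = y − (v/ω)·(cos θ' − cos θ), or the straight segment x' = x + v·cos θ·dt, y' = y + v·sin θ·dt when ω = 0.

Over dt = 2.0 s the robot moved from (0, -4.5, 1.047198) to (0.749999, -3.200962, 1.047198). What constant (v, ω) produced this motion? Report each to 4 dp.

Δθ = 1.047198 − 1.047198 = 0.000000
ω = Δθ/dt = 0.000000/2.0 = 0.0000
ω = 0 → v = (Δx·cos θ + Δy·sin θ)/dt = 0.7500

v = 0.7500, ω = 0.0000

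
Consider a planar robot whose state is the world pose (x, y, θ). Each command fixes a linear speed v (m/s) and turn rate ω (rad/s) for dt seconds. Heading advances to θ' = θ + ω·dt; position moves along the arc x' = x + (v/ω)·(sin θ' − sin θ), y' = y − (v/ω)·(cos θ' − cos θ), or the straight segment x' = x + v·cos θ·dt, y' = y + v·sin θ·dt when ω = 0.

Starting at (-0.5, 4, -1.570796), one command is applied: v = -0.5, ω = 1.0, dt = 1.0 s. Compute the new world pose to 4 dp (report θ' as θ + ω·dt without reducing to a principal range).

(-0.7298, 4.4207, -0.5708)

θ' = -1.5708 + 1.0·1.0 = -0.5708
R = v/ω = -0.5/1.0 = -0.5000
x' = -0.5 + -0.5000·(sin -0.5708 − sin -1.5708) = -0.7298
y' = 4 − -0.5000·(cos -0.5708 − cos -1.5708) = 4.4207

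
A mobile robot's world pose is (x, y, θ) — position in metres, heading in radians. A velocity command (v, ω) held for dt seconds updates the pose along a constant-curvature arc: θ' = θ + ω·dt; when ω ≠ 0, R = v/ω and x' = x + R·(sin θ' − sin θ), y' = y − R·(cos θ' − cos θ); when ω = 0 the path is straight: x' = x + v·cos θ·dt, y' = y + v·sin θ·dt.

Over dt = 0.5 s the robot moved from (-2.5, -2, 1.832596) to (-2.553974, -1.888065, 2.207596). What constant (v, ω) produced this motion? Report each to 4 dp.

v = 0.2500, ω = 0.7500

Δθ = 2.207596 − 1.832596 = 0.375000
ω = Δθ/dt = 0.375000/0.5 = 0.7500
R = −Δy/(cos θ' − cos θ) = 0.3333
v = R·ω = 0.3333·0.7500 = 0.2500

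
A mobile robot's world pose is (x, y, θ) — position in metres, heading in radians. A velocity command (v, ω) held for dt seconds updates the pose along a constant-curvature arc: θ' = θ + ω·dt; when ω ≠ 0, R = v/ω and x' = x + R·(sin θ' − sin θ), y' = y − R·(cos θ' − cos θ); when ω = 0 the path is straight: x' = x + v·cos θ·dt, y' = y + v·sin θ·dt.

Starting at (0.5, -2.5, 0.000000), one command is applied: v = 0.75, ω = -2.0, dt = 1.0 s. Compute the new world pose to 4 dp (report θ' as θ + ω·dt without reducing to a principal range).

θ' = 0.0000 + -2.0·1.0 = -2.0000
R = v/ω = 0.75/-2.0 = -0.3750
x' = 0.5 + -0.3750·(sin -2.0000 − sin 0.0000) = 0.8410
y' = -2.5 − -0.3750·(cos -2.0000 − cos 0.0000) = -3.0311

(0.8410, -3.0311, -2.0000)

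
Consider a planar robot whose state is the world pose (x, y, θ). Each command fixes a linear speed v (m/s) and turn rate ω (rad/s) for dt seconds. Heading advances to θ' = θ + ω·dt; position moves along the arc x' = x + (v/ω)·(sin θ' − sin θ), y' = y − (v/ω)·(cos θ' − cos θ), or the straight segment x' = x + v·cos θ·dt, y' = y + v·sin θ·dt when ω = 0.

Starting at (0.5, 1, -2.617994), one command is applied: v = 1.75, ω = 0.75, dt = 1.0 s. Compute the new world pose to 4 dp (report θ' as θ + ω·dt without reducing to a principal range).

(-0.5644, -0.3374, -1.8680)

θ' = -2.6180 + 0.75·1.0 = -1.8680
R = v/ω = 1.75/0.75 = 2.3333
x' = 0.5 + 2.3333·(sin -1.8680 − sin -2.6180) = -0.5644
y' = 1 − 2.3333·(cos -1.8680 − cos -2.6180) = -0.3374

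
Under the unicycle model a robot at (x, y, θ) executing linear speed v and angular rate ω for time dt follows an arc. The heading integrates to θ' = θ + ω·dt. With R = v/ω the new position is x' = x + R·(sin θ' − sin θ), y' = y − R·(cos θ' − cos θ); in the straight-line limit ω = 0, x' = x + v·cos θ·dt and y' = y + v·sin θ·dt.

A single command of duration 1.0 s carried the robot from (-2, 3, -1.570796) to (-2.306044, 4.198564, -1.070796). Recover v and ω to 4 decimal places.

v = -1.2500, ω = 0.5000

Δθ = -1.070796 − -1.570796 = 0.500000
ω = Δθ/dt = 0.500000/1.0 = 0.5000
R = −Δy/(cos θ' − cos θ) = -2.5000
v = R·ω = -2.5000·0.5000 = -1.2500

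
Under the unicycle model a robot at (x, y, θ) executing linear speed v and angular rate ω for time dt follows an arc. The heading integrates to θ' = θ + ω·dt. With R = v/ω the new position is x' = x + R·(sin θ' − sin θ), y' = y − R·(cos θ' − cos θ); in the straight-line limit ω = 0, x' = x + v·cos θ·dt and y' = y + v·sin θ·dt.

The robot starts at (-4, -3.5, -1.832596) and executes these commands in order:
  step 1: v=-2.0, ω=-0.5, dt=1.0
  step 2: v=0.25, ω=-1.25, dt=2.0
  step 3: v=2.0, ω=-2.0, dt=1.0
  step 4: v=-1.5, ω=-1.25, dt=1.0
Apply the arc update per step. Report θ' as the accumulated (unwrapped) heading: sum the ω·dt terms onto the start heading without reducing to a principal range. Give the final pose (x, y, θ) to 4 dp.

(-2.4011, 0.4159, -8.0826)

step 1: θ'=-2.3326 (R=4.0000) → pose (-3.0307, -1.7744, -2.3326)
step 2: θ'=-4.8326 (R=-0.2000) → pose (-3.3740, -1.6123, -4.8326)
step 3: θ'=-6.8326 (R=-1.0000) → pose (-1.8590, -0.8794, -6.8326)
step 4: θ'=-8.0826 (R=1.2000) → pose (-2.4011, 0.4159, -8.0826)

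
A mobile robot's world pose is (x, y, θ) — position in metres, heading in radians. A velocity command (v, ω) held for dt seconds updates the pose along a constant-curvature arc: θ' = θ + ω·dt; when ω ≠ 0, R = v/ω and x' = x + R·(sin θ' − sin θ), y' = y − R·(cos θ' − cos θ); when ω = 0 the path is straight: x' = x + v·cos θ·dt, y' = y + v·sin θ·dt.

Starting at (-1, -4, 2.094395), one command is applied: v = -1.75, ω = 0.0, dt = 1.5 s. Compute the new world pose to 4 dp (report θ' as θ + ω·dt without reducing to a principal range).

θ' = 2.0944 + 0.0·1.5 = 2.0944
ω = 0 → straight: x' = -1 + -1.75·cos(2.0944)·1.5 = 0.3125
y' = -4 + -1.75·sin(2.0944)·1.5 = -6.2733

(0.3125, -6.2733, 2.0944)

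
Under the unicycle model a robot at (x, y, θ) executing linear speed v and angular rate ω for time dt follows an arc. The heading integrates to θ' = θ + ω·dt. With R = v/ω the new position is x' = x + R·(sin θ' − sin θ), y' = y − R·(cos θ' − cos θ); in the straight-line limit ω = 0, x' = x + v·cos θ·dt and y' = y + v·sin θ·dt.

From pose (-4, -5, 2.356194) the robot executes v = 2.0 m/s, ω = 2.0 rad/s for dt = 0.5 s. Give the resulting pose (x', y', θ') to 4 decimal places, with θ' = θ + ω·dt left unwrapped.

θ' = 2.3562 + 2.0·0.5 = 3.3562
R = v/ω = 2.0/2.0 = 1.0000
x' = -4 + 1.0000·(sin 3.3562 − sin 2.3562) = -4.9201
y' = -5 − 1.0000·(cos 3.3562 − cos 2.3562) = -4.7300

(-4.9201, -4.7300, 3.3562)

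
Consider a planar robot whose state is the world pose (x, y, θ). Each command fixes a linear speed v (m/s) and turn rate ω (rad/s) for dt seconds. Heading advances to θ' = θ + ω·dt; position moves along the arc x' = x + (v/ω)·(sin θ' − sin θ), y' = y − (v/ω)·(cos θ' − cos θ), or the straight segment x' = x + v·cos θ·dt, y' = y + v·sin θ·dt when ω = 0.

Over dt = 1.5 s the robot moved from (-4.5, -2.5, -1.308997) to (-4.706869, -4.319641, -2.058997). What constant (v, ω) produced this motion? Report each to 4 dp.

Δθ = -2.058997 − -1.308997 = -0.750000
ω = Δθ/dt = -0.750000/1.5 = -0.5000
R = −Δy/(cos θ' − cos θ) = -2.5000
v = R·ω = -2.5000·-0.5000 = 1.2500

v = 1.2500, ω = -0.5000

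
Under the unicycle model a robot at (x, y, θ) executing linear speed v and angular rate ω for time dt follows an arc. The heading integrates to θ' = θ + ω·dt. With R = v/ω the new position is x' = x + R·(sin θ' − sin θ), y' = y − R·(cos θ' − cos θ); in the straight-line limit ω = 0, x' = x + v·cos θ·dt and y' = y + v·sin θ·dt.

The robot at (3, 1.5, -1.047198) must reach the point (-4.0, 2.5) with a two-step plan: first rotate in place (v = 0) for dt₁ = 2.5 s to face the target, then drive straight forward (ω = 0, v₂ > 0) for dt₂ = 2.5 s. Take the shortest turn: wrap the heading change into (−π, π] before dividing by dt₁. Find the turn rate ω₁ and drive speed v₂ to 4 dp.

ω₁ = -0.8945, v₂ = 2.8284

heading to target = atan2(2.5−1.5, -4−3) = 2.9997
Δθ = wrap(2.9997 − -1.0472) = -2.2363; ω₁ = Δθ/dt₁ = -0.8945
distance = √((-4−3)² + (2.5−1.5)²) = 7.0711; v₂ = distance/dt₂ = 2.8284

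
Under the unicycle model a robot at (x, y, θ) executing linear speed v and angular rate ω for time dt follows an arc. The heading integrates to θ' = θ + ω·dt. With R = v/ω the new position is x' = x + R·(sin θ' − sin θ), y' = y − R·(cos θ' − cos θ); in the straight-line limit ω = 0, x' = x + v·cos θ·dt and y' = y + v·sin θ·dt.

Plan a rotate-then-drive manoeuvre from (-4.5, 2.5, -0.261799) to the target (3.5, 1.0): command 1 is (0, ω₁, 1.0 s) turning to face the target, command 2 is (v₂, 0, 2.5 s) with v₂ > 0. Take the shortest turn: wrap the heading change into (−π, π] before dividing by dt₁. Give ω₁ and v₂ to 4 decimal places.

ω₁ = 0.0765, v₂ = 3.2558

heading to target = atan2(1−2.5, 3.5−-4.5) = -0.1853
Δθ = wrap(-0.1853 − -0.2618) = 0.0765; ω₁ = Δθ/dt₁ = 0.0765
distance = √((3.5−-4.5)² + (1−2.5)²) = 8.1394; v₂ = distance/dt₂ = 3.2558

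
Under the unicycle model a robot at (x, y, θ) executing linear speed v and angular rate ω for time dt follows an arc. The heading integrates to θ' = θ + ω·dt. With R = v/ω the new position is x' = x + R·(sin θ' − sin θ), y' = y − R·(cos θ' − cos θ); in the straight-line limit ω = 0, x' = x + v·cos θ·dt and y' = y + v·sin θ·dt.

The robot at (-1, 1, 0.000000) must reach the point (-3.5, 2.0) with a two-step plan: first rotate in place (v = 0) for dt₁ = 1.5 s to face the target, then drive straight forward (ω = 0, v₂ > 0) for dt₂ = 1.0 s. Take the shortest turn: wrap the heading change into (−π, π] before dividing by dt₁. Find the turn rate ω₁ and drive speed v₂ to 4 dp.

ω₁ = 1.8407, v₂ = 2.6926

heading to target = atan2(2−1, -3.5−-1) = 2.7611
Δθ = wrap(2.7611 − 0.0000) = 2.7611; ω₁ = Δθ/dt₁ = 1.8407
distance = √((-3.5−-1)² + (2−1)²) = 2.6926; v₂ = distance/dt₂ = 2.6926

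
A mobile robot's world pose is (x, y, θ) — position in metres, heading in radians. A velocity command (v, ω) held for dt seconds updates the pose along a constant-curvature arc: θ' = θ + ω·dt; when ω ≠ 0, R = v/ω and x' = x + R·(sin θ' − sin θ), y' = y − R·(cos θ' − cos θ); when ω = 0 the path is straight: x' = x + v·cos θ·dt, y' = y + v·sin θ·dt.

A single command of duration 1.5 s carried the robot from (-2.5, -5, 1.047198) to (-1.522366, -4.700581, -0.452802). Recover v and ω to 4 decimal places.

Δθ = -0.452802 − 1.047198 = -1.500000
ω = Δθ/dt = -1.500000/1.5 = -1.0000
R = Δx/(sin θ' − sin θ) = -0.7500
v = R·ω = -0.7500·-1.0000 = 0.7500

v = 0.7500, ω = -1.0000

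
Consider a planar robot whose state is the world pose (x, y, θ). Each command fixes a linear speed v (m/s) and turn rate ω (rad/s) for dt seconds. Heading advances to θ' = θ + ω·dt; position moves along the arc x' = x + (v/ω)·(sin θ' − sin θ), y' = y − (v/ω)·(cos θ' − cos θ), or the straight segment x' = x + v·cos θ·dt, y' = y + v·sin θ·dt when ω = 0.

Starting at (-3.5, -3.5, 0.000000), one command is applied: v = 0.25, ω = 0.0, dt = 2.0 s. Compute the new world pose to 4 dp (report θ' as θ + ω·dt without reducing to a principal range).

θ' = 0.0000 + 0.0·2.0 = 0.0000
ω = 0 → straight: x' = -3.5 + 0.25·cos(0.0000)·2.0 = -3.0000
y' = -3.5 + 0.25·sin(0.0000)·2.0 = -3.5000

(-3.0000, -3.5000, 0.0000)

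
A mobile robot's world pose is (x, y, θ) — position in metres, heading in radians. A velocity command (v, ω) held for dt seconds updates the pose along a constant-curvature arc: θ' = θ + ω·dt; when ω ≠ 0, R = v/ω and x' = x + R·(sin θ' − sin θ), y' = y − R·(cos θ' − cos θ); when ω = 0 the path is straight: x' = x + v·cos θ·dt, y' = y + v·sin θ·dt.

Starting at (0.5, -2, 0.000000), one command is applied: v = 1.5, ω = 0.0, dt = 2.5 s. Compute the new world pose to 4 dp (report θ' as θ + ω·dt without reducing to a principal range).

θ' = 0.0000 + 0.0·2.5 = 0.0000
ω = 0 → straight: x' = 0.5 + 1.5·cos(0.0000)·2.5 = 4.2500
y' = -2 + 1.5·sin(0.0000)·2.5 = -2.0000

(4.2500, -2.0000, 0.0000)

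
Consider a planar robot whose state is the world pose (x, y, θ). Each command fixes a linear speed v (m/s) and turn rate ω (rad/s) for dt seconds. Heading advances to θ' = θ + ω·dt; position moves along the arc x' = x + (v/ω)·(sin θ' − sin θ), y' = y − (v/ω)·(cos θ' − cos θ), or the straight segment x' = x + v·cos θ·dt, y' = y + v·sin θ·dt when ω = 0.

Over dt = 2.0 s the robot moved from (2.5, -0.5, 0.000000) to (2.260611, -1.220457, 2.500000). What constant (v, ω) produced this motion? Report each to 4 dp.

v = -0.5000, ω = 1.2500

Δθ = 2.500000 − 0.000000 = 2.500000
ω = Δθ/dt = 2.500000/2.0 = 1.2500
R = −Δy/(cos θ' − cos θ) = -0.4000
v = R·ω = -0.4000·1.2500 = -0.5000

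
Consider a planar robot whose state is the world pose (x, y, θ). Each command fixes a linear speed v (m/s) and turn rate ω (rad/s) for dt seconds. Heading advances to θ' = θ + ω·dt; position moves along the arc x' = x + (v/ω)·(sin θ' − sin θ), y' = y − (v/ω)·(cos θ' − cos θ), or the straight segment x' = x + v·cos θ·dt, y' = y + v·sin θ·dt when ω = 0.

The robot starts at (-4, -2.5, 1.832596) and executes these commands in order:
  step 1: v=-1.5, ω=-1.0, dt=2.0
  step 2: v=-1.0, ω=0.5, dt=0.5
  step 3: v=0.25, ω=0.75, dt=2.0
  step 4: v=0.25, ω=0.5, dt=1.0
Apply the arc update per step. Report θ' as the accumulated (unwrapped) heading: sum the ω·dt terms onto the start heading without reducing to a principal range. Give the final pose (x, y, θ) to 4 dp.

(-5.9553, -3.7710, 2.0826)

step 1: θ'=-0.1674 (R=1.5000) → pose (-5.6988, -4.3673, -0.1674)
step 2: θ'=0.0826 (R=-2.0000) → pose (-6.1971, -4.3461, 0.0826)
step 3: θ'=1.5826 (R=0.3333) → pose (-5.8913, -4.0100, 1.5826)
step 4: θ'=2.0826 (R=0.5000) → pose (-5.9553, -3.7710, 2.0826)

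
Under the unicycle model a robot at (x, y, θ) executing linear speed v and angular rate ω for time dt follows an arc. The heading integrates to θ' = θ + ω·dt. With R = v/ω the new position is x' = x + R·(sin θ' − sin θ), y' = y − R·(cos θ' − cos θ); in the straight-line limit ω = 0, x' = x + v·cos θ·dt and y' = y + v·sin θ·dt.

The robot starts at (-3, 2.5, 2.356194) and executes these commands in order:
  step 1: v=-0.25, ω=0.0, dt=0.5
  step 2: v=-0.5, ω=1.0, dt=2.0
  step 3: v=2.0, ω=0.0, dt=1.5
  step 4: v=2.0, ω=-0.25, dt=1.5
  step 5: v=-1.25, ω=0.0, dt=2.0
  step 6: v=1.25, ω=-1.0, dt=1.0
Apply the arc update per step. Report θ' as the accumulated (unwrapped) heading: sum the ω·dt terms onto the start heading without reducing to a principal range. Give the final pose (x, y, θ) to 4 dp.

step 1: θ'=2.3562 (straight) → pose (-2.9116, 2.4116, 2.3562)
step 2: θ'=4.3562 (R=-0.5000) → pose (-2.0894, 2.5908, 4.3562)
step 3: θ'=4.3562 (straight) → pose (-3.1356, -0.2209, 4.3562)
step 4: θ'=3.9812 (R=-8.0000) → pose (-4.6784, -2.7733, 3.9812)
step 5: θ'=3.9812 (straight) → pose (-3.0090, -0.9123, 3.9812)
step 6: θ'=2.9812 (R=-1.2500) → pose (-4.1391, -1.3116, 2.9812)

(-4.1391, -1.3116, 2.9812)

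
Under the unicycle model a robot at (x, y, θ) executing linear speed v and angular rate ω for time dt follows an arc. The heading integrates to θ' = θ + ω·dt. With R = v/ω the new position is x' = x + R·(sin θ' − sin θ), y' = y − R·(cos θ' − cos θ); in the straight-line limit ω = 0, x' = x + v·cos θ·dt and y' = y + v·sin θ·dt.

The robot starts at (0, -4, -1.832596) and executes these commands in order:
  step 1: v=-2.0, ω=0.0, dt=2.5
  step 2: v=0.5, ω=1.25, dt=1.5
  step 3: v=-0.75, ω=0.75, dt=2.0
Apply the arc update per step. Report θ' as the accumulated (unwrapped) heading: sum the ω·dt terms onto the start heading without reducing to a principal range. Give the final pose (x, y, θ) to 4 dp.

(0.7402, -0.6443, 1.5424)

step 1: θ'=-1.8326 (straight) → pose (1.2941, 0.8296, -1.8326)
step 2: θ'=0.0424 (R=0.4000) → pose (1.6974, 0.3265, 0.0424)
step 3: θ'=1.5424 (R=-1.0000) → pose (0.7402, -0.6443, 1.5424)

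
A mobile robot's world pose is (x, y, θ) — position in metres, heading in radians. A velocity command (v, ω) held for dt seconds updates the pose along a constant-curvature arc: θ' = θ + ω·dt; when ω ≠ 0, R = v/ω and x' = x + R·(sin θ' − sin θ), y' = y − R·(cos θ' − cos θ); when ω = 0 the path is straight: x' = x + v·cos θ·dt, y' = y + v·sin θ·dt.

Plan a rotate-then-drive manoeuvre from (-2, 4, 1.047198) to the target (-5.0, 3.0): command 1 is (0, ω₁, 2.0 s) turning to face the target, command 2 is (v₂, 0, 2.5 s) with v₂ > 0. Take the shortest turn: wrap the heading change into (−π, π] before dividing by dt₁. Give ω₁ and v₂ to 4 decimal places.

ω₁ = 1.2081, v₂ = 1.2649

heading to target = atan2(3−4, -5−-2) = -2.8198
Δθ = wrap(-2.8198 − 1.0472) = 2.4161; ω₁ = Δθ/dt₁ = 1.2081
distance = √((-5−-2)² + (3−4)²) = 3.1623; v₂ = distance/dt₂ = 1.2649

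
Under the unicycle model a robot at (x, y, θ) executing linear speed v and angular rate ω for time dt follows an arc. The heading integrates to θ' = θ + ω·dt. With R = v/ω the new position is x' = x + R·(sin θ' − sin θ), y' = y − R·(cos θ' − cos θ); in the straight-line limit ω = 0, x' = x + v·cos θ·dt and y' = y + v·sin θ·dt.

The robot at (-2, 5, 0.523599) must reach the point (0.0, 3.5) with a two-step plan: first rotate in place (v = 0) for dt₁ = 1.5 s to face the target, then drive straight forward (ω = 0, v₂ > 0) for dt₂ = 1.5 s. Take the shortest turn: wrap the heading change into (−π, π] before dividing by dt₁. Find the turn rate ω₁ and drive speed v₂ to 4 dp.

ω₁ = -0.7781, v₂ = 1.6667

heading to target = atan2(3.5−5, 0−-2) = -0.6435
Δθ = wrap(-0.6435 − 0.5236) = -1.1671; ω₁ = Δθ/dt₁ = -0.7781
distance = √((0−-2)² + (3.5−5)²) = 2.5000; v₂ = distance/dt₂ = 1.6667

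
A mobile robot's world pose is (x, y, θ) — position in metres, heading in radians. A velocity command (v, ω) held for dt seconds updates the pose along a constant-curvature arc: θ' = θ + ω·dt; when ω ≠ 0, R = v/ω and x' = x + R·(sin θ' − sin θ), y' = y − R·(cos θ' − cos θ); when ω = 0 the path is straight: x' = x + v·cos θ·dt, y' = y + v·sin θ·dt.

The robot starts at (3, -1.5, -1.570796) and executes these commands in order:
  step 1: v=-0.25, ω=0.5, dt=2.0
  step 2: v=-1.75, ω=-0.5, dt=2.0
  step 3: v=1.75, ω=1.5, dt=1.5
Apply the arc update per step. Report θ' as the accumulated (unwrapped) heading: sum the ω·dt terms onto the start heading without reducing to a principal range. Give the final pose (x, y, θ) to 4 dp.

(3.0607, 0.9581, 0.6792)

step 1: θ'=-0.5708 (R=-0.5000) → pose (2.7702, -1.0793, -0.5708)
step 2: θ'=-1.5708 (R=3.5000) → pose (1.1612, 1.8659, -1.5708)
step 3: θ'=0.6792 (R=1.1667) → pose (3.0607, 0.9581, 0.6792)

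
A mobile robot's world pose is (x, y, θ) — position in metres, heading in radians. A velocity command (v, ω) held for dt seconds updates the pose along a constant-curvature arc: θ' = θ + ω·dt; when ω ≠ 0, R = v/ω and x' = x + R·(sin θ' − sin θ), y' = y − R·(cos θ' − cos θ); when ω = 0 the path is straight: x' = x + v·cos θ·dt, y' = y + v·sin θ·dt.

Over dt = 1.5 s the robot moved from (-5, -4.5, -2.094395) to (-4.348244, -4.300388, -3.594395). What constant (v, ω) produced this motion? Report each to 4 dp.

v = -0.5000, ω = -1.0000

Δθ = -3.594395 − -2.094395 = -1.500000
ω = Δθ/dt = -1.500000/1.5 = -1.0000
R = Δx/(sin θ' − sin θ) = 0.5000
v = R·ω = 0.5000·-1.0000 = -0.5000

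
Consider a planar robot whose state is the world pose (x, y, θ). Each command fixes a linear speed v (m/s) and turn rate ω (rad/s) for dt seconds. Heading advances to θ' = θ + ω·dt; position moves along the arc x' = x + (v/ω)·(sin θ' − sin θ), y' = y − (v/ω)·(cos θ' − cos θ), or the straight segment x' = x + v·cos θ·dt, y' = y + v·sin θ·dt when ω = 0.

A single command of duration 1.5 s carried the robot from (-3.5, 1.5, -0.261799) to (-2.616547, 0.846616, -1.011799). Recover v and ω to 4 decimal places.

v = 0.7500, ω = -0.5000

Δθ = -1.011799 − -0.261799 = -0.750000
ω = Δθ/dt = -0.750000/1.5 = -0.5000
R = Δx/(sin θ' − sin θ) = -1.5000
v = R·ω = -1.5000·-0.5000 = 0.7500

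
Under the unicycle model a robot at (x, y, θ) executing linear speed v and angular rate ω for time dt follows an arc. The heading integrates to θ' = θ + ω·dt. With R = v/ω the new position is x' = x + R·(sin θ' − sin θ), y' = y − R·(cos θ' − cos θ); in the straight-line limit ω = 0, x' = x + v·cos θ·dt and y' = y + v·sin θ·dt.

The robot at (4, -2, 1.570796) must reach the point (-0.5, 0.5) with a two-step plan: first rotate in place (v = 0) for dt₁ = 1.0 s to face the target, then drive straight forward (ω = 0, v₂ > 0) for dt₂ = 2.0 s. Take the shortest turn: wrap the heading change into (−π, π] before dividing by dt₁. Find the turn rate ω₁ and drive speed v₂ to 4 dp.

ω₁ = 1.0637, v₂ = 2.5739

heading to target = atan2(0.5−-2, -0.5−4) = 2.6345
Δθ = wrap(2.6345 − 1.5708) = 1.0637; ω₁ = Δθ/dt₁ = 1.0637
distance = √((-0.5−4)² + (0.5−-2)²) = 5.1478; v₂ = distance/dt₂ = 2.5739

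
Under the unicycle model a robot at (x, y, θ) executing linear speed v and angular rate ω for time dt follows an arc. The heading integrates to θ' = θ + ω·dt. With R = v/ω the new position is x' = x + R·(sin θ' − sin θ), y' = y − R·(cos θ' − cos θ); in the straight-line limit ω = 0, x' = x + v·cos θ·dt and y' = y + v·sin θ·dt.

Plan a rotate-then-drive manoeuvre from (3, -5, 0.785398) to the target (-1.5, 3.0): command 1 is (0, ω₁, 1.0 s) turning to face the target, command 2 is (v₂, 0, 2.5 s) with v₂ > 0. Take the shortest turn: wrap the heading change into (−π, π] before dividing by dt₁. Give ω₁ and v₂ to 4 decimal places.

heading to target = atan2(3−-5, -1.5−3) = 2.0832
Δθ = wrap(2.0832 − 0.7854) = 1.2978; ω₁ = Δθ/dt₁ = 1.2978
distance = √((-1.5−3)² + (3−-5)²) = 9.1788; v₂ = distance/dt₂ = 3.6715

ω₁ = 1.2978, v₂ = 3.6715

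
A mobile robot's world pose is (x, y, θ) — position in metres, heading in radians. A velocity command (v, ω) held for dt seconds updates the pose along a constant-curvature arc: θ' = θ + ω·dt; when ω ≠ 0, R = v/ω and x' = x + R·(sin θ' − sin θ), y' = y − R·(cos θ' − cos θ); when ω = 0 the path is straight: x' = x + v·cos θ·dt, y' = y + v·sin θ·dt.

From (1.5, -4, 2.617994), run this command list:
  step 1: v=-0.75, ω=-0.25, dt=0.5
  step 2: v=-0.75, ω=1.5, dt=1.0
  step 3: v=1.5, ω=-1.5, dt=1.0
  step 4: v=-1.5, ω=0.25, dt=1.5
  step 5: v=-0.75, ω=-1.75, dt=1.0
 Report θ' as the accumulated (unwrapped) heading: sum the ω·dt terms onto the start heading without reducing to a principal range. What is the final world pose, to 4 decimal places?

(3.4069, -5.8717, 1.1180)

step 1: θ'=2.4930 (R=3.0000) → pose (1.8122, -4.2073, 2.4930)
step 2: θ'=3.9930 (R=-0.5000) → pose (2.4903, -4.1383, 3.9930)
step 3: θ'=2.4930 (R=-1.0000) → pose (1.1341, -4.2763, 2.4930)
step 4: θ'=2.8680 (R=-6.0000) → pose (3.1373, -5.2715, 2.8680)
step 5: θ'=1.1180 (R=0.4286) → pose (3.4069, -5.8717, 1.1180)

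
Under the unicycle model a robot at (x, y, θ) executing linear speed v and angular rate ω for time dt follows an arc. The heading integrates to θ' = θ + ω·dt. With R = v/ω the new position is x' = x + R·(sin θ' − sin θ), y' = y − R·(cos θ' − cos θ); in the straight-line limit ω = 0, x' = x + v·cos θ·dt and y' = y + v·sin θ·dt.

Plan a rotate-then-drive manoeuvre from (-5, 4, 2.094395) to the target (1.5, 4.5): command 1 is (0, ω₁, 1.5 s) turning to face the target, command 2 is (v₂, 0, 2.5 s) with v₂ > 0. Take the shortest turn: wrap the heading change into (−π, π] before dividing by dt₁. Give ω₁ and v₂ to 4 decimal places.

ω₁ = -1.3451, v₂ = 2.6077

heading to target = atan2(4.5−4, 1.5−-5) = 0.0768
Δθ = wrap(0.0768 − 2.0944) = -2.0176; ω₁ = Δθ/dt₁ = -1.3451
distance = √((1.5−-5)² + (4.5−4)²) = 6.5192; v₂ = distance/dt₂ = 2.6077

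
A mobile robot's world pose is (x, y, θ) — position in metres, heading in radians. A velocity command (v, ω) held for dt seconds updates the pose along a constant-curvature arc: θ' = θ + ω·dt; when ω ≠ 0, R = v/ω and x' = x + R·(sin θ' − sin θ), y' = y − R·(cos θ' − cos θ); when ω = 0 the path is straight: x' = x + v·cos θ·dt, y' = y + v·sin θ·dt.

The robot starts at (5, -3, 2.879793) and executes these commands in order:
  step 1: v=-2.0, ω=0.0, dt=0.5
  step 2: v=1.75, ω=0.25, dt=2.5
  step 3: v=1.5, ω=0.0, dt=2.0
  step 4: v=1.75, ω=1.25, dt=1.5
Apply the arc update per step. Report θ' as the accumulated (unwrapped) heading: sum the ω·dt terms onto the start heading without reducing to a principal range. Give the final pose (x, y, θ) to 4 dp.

step 1: θ'=2.8798 (straight) → pose (5.9659, -3.2588, 2.8798)
step 2: θ'=3.5048 (R=7.0000) → pose (1.6673, -3.4769, 3.5048)
step 3: θ'=3.5048 (straight) → pose (-1.1370, -4.5428, 3.5048)
step 4: θ'=5.3798 (R=1.4000) → pose (-1.7392, -6.7179, 5.3798)

(-1.7392, -6.7179, 5.3798)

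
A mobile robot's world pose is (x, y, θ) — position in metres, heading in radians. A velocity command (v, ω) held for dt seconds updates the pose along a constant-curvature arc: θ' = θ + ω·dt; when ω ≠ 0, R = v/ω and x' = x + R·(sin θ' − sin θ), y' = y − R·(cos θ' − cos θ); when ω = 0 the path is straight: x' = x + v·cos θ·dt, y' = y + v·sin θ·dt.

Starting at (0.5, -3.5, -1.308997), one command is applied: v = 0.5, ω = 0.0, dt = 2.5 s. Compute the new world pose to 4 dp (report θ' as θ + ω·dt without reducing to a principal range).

(0.8235, -4.7074, -1.3090)

θ' = -1.3090 + 0.0·2.5 = -1.3090
ω = 0 → straight: x' = 0.5 + 0.5·cos(-1.3090)·2.5 = 0.8235
y' = -3.5 + 0.5·sin(-1.3090)·2.5 = -4.7074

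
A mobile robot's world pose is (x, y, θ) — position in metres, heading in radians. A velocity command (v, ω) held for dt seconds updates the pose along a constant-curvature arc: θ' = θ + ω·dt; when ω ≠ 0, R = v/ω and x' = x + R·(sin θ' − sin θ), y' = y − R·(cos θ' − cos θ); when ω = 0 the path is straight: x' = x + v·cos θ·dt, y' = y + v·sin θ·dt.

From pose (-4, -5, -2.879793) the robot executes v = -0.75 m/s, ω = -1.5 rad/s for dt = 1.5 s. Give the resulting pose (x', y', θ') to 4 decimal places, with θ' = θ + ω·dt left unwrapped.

(-3.4135, -5.6857, -5.1298)

θ' = -2.8798 + -1.5·1.5 = -5.1298
R = v/ω = -0.75/-1.5 = 0.5000
x' = -4 + 0.5000·(sin -5.1298 − sin -2.8798) = -3.4135
y' = -5 − 0.5000·(cos -5.1298 − cos -2.8798) = -5.6857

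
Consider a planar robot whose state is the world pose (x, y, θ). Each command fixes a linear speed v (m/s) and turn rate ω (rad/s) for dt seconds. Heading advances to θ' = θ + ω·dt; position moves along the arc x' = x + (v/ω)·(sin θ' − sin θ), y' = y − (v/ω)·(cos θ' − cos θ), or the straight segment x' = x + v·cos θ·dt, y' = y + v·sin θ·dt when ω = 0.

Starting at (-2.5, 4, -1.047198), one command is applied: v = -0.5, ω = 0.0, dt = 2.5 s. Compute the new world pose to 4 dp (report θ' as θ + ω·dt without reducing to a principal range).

θ' = -1.0472 + 0.0·2.5 = -1.0472
ω = 0 → straight: x' = -2.5 + -0.5·cos(-1.0472)·2.5 = -3.1250
y' = 4 + -0.5·sin(-1.0472)·2.5 = 5.0825

(-3.1250, 5.0825, -1.0472)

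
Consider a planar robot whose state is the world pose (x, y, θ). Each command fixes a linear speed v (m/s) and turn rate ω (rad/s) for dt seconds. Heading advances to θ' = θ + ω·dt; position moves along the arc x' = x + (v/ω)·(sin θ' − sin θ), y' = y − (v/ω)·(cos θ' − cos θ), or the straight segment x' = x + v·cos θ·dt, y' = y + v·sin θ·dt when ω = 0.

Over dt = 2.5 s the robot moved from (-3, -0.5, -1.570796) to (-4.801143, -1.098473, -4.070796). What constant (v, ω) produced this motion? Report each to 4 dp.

v = 1.0000, ω = -1.0000

Δθ = -4.070796 − -1.570796 = -2.500000
ω = Δθ/dt = -2.500000/2.5 = -1.0000
R = Δx/(sin θ' − sin θ) = -1.0000
v = R·ω = -1.0000·-1.0000 = 1.0000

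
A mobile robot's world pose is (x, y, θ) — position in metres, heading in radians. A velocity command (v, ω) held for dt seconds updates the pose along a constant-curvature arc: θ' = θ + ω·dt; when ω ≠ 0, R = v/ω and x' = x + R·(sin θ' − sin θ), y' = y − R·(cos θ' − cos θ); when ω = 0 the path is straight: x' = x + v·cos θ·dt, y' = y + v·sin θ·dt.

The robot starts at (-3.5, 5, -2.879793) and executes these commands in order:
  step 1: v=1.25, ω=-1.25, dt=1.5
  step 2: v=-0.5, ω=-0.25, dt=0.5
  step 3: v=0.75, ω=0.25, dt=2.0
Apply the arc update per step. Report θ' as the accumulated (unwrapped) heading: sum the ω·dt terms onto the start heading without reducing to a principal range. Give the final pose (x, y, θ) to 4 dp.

(-4.9065, 7.2392, -4.3798)

step 1: θ'=-4.7548 (R=-1.0000) → pose (-4.7579, 6.0083, -4.7548)
step 2: θ'=-4.8798 (R=2.0000) → pose (-4.7841, 5.7599, -4.8798)
step 3: θ'=-4.3798 (R=3.0000) → pose (-4.9065, 7.2392, -4.3798)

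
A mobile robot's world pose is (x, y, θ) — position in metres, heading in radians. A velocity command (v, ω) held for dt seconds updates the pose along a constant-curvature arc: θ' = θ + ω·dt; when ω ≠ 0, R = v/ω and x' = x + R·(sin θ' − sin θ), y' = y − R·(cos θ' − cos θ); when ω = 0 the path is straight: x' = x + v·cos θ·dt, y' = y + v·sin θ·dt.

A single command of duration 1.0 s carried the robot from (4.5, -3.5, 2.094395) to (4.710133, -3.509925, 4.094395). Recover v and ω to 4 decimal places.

v = -0.2500, ω = 2.0000

Δθ = 4.094395 − 2.094395 = 2.000000
ω = Δθ/dt = 2.000000/1.0 = 2.0000
R = Δx/(sin θ' − sin θ) = -0.1250
v = R·ω = -0.1250·2.0000 = -0.2500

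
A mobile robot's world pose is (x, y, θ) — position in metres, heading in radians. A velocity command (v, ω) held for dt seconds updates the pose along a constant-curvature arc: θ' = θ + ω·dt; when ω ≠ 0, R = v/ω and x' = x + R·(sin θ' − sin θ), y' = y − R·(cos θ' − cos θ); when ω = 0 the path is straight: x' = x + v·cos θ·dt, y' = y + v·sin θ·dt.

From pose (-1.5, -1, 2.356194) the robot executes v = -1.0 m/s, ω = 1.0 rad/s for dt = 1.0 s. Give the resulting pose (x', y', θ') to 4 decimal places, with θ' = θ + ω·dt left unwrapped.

θ' = 2.3562 + 1.0·1.0 = 3.3562
R = v/ω = -1.0/1.0 = -1.0000
x' = -1.5 + -1.0000·(sin 3.3562 − sin 2.3562) = -0.5799
y' = -1 − -1.0000·(cos 3.3562 − cos 2.3562) = -1.2700

(-0.5799, -1.2700, 3.3562)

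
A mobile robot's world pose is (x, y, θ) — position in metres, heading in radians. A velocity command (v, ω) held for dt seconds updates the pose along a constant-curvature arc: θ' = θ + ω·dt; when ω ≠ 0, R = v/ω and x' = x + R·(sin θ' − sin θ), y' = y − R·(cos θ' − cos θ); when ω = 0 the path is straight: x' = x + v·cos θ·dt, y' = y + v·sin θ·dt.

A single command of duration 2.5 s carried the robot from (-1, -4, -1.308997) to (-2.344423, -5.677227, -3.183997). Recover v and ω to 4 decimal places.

Δθ = -3.183997 − -1.308997 = -1.875000
ω = Δθ/dt = -1.875000/2.5 = -0.7500
R = −Δy/(cos θ' − cos θ) = -1.3333
v = R·ω = -1.3333·-0.7500 = 1.0000

v = 1.0000, ω = -0.7500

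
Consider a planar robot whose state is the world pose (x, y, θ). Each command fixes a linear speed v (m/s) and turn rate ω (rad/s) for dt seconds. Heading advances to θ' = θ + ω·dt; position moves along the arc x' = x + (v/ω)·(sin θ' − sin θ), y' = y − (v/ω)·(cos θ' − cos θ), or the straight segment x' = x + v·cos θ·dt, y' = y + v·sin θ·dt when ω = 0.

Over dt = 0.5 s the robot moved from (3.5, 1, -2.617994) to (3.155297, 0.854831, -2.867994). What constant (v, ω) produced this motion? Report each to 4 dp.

Δθ = -2.867994 − -2.617994 = -0.250000
ω = Δθ/dt = -0.250000/0.5 = -0.5000
R = Δx/(sin θ' − sin θ) = -1.5000
v = R·ω = -1.5000·-0.5000 = 0.7500

v = 0.7500, ω = -0.5000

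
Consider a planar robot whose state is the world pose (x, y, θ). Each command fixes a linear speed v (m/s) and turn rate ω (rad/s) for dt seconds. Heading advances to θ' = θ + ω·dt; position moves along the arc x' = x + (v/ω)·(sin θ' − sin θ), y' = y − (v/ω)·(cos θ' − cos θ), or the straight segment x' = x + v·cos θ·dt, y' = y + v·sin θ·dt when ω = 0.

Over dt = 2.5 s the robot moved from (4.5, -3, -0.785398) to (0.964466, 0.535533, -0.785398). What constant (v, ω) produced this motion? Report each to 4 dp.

Δθ = -0.785398 − -0.785398 = 0.000000
ω = Δθ/dt = 0.000000/2.5 = 0.0000
ω = 0 → v = (Δx·cos θ + Δy·sin θ)/dt = -2.0000

v = -2.0000, ω = 0.0000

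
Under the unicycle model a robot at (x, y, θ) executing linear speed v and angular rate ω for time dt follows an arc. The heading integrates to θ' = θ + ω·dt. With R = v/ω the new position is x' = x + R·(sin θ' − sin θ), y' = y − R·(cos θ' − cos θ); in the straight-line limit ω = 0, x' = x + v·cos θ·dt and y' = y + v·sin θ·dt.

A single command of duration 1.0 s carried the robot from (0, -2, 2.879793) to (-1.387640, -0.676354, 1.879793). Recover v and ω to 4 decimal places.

Δθ = 1.879793 − 2.879793 = -1.000000
ω = Δθ/dt = -1.000000/1.0 = -1.0000
R = Δx/(sin θ' − sin θ) = -2.0000
v = R·ω = -2.0000·-1.0000 = 2.0000

v = 2.0000, ω = -1.0000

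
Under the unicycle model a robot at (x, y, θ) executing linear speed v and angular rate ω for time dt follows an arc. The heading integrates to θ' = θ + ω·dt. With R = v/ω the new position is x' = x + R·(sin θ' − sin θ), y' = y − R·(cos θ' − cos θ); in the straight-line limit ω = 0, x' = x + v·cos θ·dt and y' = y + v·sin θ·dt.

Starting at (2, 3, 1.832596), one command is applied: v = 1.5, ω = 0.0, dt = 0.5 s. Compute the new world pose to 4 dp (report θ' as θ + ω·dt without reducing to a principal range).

θ' = 1.8326 + 0.0·0.5 = 1.8326
ω = 0 → straight: x' = 2 + 1.5·cos(1.8326)·0.5 = 1.8059
y' = 3 + 1.5·sin(1.8326)·0.5 = 3.7244

(1.8059, 3.7244, 1.8326)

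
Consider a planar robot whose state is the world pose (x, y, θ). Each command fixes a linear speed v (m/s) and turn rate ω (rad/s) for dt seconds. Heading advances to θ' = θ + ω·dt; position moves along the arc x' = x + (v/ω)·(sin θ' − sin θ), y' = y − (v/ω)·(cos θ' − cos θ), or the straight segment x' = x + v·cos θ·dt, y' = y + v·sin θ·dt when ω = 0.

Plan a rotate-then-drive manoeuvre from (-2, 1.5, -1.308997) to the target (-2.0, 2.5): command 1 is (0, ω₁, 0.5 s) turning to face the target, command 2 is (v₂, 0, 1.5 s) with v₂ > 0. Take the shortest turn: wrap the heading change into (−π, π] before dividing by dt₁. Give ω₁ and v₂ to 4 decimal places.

heading to target = atan2(2.5−1.5, -2−-2) = 1.5708
Δθ = wrap(1.5708 − -1.3090) = 2.8798; ω₁ = Δθ/dt₁ = 5.7596
distance = √((-2−-2)² + (2.5−1.5)²) = 1.0000; v₂ = distance/dt₂ = 0.6667

ω₁ = 5.7596, v₂ = 0.6667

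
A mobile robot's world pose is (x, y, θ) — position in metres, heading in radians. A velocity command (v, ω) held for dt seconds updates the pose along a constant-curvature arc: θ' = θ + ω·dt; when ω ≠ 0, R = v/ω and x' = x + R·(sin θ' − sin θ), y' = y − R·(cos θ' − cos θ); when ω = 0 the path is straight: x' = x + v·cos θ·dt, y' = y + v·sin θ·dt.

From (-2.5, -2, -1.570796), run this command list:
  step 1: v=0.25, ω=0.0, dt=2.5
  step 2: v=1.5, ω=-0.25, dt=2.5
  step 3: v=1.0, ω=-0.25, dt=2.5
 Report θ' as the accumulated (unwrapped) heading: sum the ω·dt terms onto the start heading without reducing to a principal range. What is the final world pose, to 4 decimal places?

(-5.6168, -7.5911, -2.8208)

step 1: θ'=-1.5708 (straight) → pose (-2.5000, -2.6250, -1.5708)
step 2: θ'=-2.1958 (R=-6.0000) → pose (-3.6342, -6.1356, -2.1958)
step 3: θ'=-2.8208 (R=-4.0000) → pose (-5.6168, -7.5911, -2.8208)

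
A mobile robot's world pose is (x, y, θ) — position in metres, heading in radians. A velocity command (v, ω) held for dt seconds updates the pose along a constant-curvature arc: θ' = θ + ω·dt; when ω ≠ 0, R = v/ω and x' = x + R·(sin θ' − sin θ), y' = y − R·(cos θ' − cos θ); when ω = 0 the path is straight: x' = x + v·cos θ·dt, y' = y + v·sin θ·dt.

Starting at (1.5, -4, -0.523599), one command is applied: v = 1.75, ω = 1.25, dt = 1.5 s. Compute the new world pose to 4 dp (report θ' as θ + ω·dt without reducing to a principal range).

(3.5664, -3.0923, 1.3514)

θ' = -0.5236 + 1.25·1.5 = 1.3514
R = v/ω = 1.75/1.25 = 1.4000
x' = 1.5 + 1.4000·(sin 1.3514 − sin -0.5236) = 3.5664
y' = -4 − 1.4000·(cos 1.3514 − cos -0.5236) = -3.0923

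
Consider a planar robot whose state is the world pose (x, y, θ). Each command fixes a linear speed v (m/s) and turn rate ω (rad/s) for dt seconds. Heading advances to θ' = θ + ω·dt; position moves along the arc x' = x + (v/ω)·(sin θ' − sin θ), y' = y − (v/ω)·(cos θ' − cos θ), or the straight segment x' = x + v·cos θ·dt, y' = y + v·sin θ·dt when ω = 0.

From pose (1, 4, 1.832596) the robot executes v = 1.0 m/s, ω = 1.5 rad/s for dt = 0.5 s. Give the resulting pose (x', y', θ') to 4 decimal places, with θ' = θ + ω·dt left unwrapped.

(0.7096, 4.3926, 2.5826)

θ' = 1.8326 + 1.5·0.5 = 2.5826
R = v/ω = 1.0/1.5 = 0.6667
x' = 1 + 0.6667·(sin 2.5826 − sin 1.8326) = 0.7096
y' = 4 − 0.6667·(cos 2.5826 − cos 1.8326) = 4.3926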